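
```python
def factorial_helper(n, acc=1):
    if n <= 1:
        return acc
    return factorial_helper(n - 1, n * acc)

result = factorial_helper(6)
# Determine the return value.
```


factorial_helper(6, 1)
= factorial_helper(5, 6 * 1) = factorial_helper(5, 6)
= factorial_helper(4, 5 * 6) = factorial_helper(4, 30)
= factorial_helper(3, 4 * 30) = factorial_helper(3, 120)
= factorial_helper(2, 3 * 120) = factorial_helper(2, 360)
= factorial_helper(1, 2 * 360) = factorial_helper(1, 720)
n <= 1, return acc = 720


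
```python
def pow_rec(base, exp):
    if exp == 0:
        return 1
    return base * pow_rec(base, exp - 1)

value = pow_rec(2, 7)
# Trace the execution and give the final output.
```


pow_rec(2, 7)
= 2 * pow_rec(2, 6)
= 2 * 2 * pow_rec(2, 5)
= 2 * 2 * 2 * pow_rec(2, 4)
= 2 * 2 * 2 * 2 * pow_rec(2, 3)
= 2 * 2 * 2 * 2 * 2 * pow_rec(2, 2)
= 2 * 2 * 2 * 2 * 2 * 2 * pow_rec(2, 1)
= 2 * 2 * 2 * 2 * 2 * 2 * 2 * pow_rec(2, 0)
= 2 * 2 * 2 * 2 * 2 * 2 * 2 * 1
= 128


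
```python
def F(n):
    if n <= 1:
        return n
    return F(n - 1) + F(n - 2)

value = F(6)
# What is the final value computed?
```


F(6)
= F(5) + F(4)
= (F(4) + F(3)) + F(4)
Computing bottom-up: F(0)=0, F(1)=1, F(2)=1, F(3)=2, F(4)=3, F(5)=5, F(6)=8
= 8


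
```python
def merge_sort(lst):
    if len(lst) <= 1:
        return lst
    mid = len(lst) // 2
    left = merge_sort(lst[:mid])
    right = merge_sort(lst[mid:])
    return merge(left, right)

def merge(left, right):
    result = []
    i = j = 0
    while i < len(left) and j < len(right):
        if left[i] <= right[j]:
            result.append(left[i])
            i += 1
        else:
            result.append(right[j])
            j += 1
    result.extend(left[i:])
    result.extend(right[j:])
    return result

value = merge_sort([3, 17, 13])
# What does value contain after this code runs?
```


merge_sort([3, 17, 13])
Split into [3] and [17, 13]
Left sorted: [3]
Right sorted: [13, 17]
Merge [3] and [13, 17]
= [3, 13, 17]


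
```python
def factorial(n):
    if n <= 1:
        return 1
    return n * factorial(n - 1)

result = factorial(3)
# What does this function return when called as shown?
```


factorial(3)
= 3 * factorial(2)
= 3 * 2 * factorial(1)
= 3 * 2 * 1
= 6


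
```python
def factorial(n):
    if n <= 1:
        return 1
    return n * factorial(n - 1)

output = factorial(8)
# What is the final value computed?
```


factorial(8)
= 8 * factorial(7)
= 8 * 7 * factorial(6)
= 8 * 7 * 6 * factorial(5)
= 8 * 7 * 6 * 5 * factorial(4)
= 8 * 7 * 6 * 5 * 4 * factorial(3)
= 8 * 7 * 6 * 5 * 4 * 3 * factorial(2)
= 8 * 7 * 6 * 5 * 4 * 3 * 2 * factorial(1)
= 8 * 7 * 6 * 5 * 4 * 3 * 2 * 1
= 40320


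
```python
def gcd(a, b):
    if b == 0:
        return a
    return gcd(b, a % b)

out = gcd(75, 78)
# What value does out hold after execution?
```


gcd(75, 78)
= gcd(78, 75 % 78) = gcd(78, 75)
= gcd(75, 78 % 75) = gcd(75, 3)
= gcd(3, 75 % 3) = gcd(3, 0)
b == 0, return a = 3


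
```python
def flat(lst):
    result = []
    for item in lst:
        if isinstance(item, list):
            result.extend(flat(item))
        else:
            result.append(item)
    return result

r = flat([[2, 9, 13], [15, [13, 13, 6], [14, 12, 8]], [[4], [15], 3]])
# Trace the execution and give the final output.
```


flat([[2, 9, 13], [15, [13, 13, 6], [14, 12, 8]], [[4], [15], 3]])
Processing each element:
  [2, 9, 13] is a list -> flat recursively -> [2, 9, 13]
  [15, [13, 13, 6], [14, 12, 8]] is a list -> flat recursively -> [15, 13, 13, 6, 14, 12, 8]
  [[4], [15], 3] is a list -> flat recursively -> [4, 15, 3]
= [2, 9, 13, 15, 13, 13, 6, 14, 12, 8, 4, 15, 3]


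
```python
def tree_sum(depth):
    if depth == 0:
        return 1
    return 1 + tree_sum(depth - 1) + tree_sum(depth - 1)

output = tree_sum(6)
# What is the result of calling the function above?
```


tree_sum(6)
= 1 + tree_sum(5) + tree_sum(5)
= 1 + 2 * tree_sum(5)
tree_sum(k) = 2^(k+1) - 1
tree_sum(0) = 1
tree_sum(1) = 3
tree_sum(2) = 7
tree_sum(3) = 15
tree_sum(4) = 31
tree_sum(6) = 2^7 - 1 = 127


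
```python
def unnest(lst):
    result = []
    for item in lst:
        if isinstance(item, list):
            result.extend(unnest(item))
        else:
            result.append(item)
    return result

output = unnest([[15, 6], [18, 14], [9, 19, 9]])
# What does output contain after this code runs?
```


unnest([[15, 6], [18, 14], [9, 19, 9]])
Processing each element:
  [15, 6] is a list -> unnest recursively -> [15, 6]
  [18, 14] is a list -> unnest recursively -> [18, 14]
  [9, 19, 9] is a list -> unnest recursively -> [9, 19, 9]
= [15, 6, 18, 14, 9, 19, 9]


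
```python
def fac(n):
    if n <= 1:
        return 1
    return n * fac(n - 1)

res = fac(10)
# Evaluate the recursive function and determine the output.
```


fac(10)
= 10 * fac(9)
= 10 * 9 * fac(8)
= 10 * 9 * 8 * fac(7)
= 10 * 9 * 8 * 7 * fac(6)
= 10 * 9 * 8 * 7 * 6 * fac(5)
= 10 * 9 * 8 * 7 * 6 * 5 * fac(4)
= 10 * 9 * 8 * 7 * 6 * 5 * 4 * fac(3)
= 10 * 9 * 8 * 7 * 6 * 5 * 4 * 3 * fac(2)
= 10 * 9 * 8 * 7 * 6 * 5 * 4 * 3 * 2 * fac(1)
= 10 * 9 * 8 * 7 * 6 * 5 * 4 * 3 * 2 * 1
= 3628800


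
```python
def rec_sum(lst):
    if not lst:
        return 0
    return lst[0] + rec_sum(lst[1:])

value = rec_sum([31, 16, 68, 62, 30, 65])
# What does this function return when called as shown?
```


rec_sum([31, 16, 68, 62, 30, 65])
= 31 + rec_sum([16, 68, 62, 30, 65])
= 31 + 16 + rec_sum([68, 62, 30, 65])
= 31 + 16 + 68 + rec_sum([62, 30, 65])
= 31 + 16 + 68 + 62 + rec_sum([30, 65])
= 31 + 16 + 68 + 62 + 30 + rec_sum([65])
= 31 + 16 + 68 + 62 + 30 + 65 + rec_sum([])
= 31 + 16 + 68 + 62 + 30 + 65 + 0
= 272


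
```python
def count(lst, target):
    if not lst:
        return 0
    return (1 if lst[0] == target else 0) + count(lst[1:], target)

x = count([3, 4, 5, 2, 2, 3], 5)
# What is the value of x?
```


count([3, 4, 5, 2, 2, 3], 5)
lst[0]=3 != 5: 0 + count([4, 5, 2, 2, 3], 5)
lst[0]=4 != 5: 0 + count([5, 2, 2, 3], 5)
lst[0]=5 == 5: 1 + count([2, 2, 3], 5)
lst[0]=2 != 5: 0 + count([2, 3], 5)
lst[0]=2 != 5: 0 + count([3], 5)
lst[0]=3 != 5: 0 + count([], 5)
= 1


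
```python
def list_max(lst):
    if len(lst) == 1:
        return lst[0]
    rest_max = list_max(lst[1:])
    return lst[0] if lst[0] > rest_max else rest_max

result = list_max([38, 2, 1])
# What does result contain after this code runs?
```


list_max([38, 2, 1])
= compare 38 with list_max([2, 1])
= compare 2 with list_max([1])
Base: list_max([1]) = 1
compare 2 with 1: max = 2
compare 38 with 2: max = 38
= 38


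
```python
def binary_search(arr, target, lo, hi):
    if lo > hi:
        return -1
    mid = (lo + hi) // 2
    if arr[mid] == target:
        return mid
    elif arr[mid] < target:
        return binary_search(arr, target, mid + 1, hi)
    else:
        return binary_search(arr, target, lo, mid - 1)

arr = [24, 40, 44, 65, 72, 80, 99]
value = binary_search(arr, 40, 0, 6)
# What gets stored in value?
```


binary_search(arr, 40, 0, 6)
lo=0, hi=6, mid=3, arr[mid]=65
65 > 40, search left half
lo=0, hi=2, mid=1, arr[mid]=40
arr[1] == 40, found at index 1
= 1


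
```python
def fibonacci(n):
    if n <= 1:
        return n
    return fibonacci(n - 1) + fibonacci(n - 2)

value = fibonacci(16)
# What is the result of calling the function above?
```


fibonacci(16)
= fibonacci(15) + fibonacci(14)
= (fibonacci(14) + fibonacci(13)) + fibonacci(14)
Computing bottom-up: fibonacci(0)=0, fibonacci(1)=1, fibonacci(2)=1, fibonacci(3)=2, fibonacci(4)=3, fibonacci(5)=5, fibonacci(6)=8, fibonacci(7)=13, fibonacci(8)=21, fibonacci(9)=34, fibonacci(10)=55, fibonacci(11)=89, fibonacci(12)=144, fibonacci(13)=233, fibonacci(14)=377, fibonacci(15)=610, fibonacci(16)=987
= 987


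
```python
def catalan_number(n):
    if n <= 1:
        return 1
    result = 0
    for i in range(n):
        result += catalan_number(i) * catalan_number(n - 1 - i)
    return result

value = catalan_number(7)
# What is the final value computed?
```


catalan_number(7)
= sum of catalan_number(i) * catalan_number(7-1-i) for i in 0..6
First compute sub-values bottom-up:
  catalan_number(0) = 1, catalan_number(1) = 1
  catalan_number(2) = 1*1 + 1*1 = 2
  catalan_number(3) = 1*2 + 1*1 + 2*1 = 5
  catalan_number(4) = 1*5 + 1*2 + 2*1 + 5*1 = 14
  catalan_number(5) = 1*14 + 1*5 + 2*2 + 5*1 + 14*1 = 42
  catalan_number(6) = 1*42 + 1*14 + 2*5 + 5*2 + 14*1 + 42*1 = 132
Now catalan_number(7):
  catalan_number(0)*catalan_number(6) = 1*132 = 132
  catalan_number(1)*catalan_number(5) = 1*42 = 42
  catalan_number(2)*catalan_number(4) = 2*14 = 28
  catalan_number(3)*catalan_number(3) = 5*5 = 25
  catalan_number(4)*catalan_number(2) = 14*2 = 28
  catalan_number(5)*catalan_number(1) = 42*1 = 42
  catalan_number(6)*catalan_number(0) = 132*1 = 132
= 132 + 42 + 28 + 25 + 28 + 42 + 132
= 429


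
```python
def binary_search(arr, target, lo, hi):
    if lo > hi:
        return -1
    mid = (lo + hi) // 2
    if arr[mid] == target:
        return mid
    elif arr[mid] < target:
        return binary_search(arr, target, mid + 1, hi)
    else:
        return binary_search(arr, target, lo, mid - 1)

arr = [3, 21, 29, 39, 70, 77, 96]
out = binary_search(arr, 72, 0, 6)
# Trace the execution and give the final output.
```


binary_search(arr, 72, 0, 6)
lo=0, hi=6, mid=3, arr[mid]=39
39 < 72, search right half
lo=4, hi=6, mid=5, arr[mid]=77
77 > 72, search left half
lo=4, hi=4, mid=4, arr[mid]=70
70 < 72, search right half
lo > hi, target not found, return -1
= -1


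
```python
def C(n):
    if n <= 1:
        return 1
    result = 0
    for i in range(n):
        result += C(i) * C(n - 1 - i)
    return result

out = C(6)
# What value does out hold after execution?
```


C(6)
= sum of C(i) * C(6-1-i) for i in 0..5
First compute sub-values bottom-up:
  C(0) = 1, C(1) = 1
  C(2) = 1*1 + 1*1 = 2
  C(3) = 1*2 + 1*1 + 2*1 = 5
  C(4) = 1*5 + 1*2 + 2*1 + 5*1 = 14
  C(5) = 1*14 + 1*5 + 2*2 + 5*1 + 14*1 = 42
Now C(6):
  C(0)*C(5) = 1*42 = 42
  C(1)*C(4) = 1*14 = 14
  C(2)*C(3) = 2*5 = 10
  C(3)*C(2) = 5*2 = 10
  C(4)*C(1) = 14*1 = 14
  C(5)*C(0) = 42*1 = 42
= 42 + 14 + 10 + 10 + 14 + 42
= 132


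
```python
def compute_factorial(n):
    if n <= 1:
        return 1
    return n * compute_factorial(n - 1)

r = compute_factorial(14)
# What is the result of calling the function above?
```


compute_factorial(14)
= 14 * compute_factorial(13)
= 14 * 13 * compute_factorial(12)
= 14 * 13 * 12 * compute_factorial(11)
= 14 * 13 * 12 * 11 * compute_factorial(10)
= 14 * 13 * 12 * 11 * 10 * compute_factorial(9)
= 14 * 13 * 12 * 11 * 10 * 9 * compute_factorial(8)
= 14 * 13 * 12 * 11 * 10 * 9 * 8 * compute_factorial(7)
= 14 * 13 * 12 * 11 * 10 * 9 * 8 * 7 * compute_factorial(6)
= 14 * 13 * 12 * 11 * 10 * 9 * 8 * 7 * 6 * compute_factorial(5)
= 14 * 13 * 12 * 11 * 10 * 9 * 8 * 7 * 6 * 5 * compute_factorial(4)
= 14 * 13 * 12 * 11 * 10 * 9 * 8 * 7 * 6 * 5 * 4 * compute_factorial(3)
= 14 * 13 * 12 * 11 * 10 * 9 * 8 * 7 * 6 * 5 * 4 * 3 * compute_factorial(2)
= 14 * 13 * 12 * 11 * 10 * 9 * 8 * 7 * 6 * 5 * 4 * 3 * 2 * compute_factorial(1)
= 14 * 13 * 12 * 11 * 10 * 9 * 8 * 7 * 6 * 5 * 4 * 3 * 2 * 1
= 87178291200


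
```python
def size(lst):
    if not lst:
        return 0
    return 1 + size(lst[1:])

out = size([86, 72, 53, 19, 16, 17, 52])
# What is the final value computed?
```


size([86, 72, 53, 19, 16, 17, 52])
= 1 + size([72, 53, 19, 16, 17, 52])
= 1 + 1 + size([53, 19, 16, 17, 52])
= 1 + 1 + 1 + size([19, 16, 17, 52])
= 1 + 1 + 1 + 1 + size([16, 17, 52])
= 1 + 1 + 1 + 1 + 1 + size([17, 52])
= 1 + 1 + 1 + 1 + 1 + 1 + size([52])
= 1 + 1 + 1 + 1 + 1 + 1 + 1 + size([])
= 1 + 1 + 1 + 1 + 1 + 1 + 1 + 0
= 7


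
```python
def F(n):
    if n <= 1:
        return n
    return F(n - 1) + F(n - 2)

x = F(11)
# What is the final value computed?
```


F(11)
= F(10) + F(9)
= (F(9) + F(8)) + F(9)
Computing bottom-up: F(0)=0, F(1)=1, F(2)=1, F(3)=2, F(4)=3, F(5)=5, F(6)=8, F(7)=13, F(8)=21, F(9)=34, F(10)=55, F(11)=89
= 89


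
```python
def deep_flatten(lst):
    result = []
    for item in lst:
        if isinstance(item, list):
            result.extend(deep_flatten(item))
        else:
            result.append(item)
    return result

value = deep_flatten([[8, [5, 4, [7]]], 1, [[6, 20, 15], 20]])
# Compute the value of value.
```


deep_flatten([[8, [5, 4, [7]]], 1, [[6, 20, 15], 20]])
Processing each element:
  [8, [5, 4, [7]]] is a list -> deep_flatten recursively -> [8, 5, 4, 7]
  1 is not a list -> append 1
  [[6, 20, 15], 20] is a list -> deep_flatten recursively -> [6, 20, 15, 20]
= [8, 5, 4, 7, 1, 6, 20, 15, 20]


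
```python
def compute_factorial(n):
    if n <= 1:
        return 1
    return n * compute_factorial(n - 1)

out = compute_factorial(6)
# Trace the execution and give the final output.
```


compute_factorial(6)
= 6 * compute_factorial(5)
= 6 * 5 * compute_factorial(4)
= 6 * 5 * 4 * compute_factorial(3)
= 6 * 5 * 4 * 3 * compute_factorial(2)
= 6 * 5 * 4 * 3 * 2 * compute_factorial(1)
= 6 * 5 * 4 * 3 * 2 * 1
= 720


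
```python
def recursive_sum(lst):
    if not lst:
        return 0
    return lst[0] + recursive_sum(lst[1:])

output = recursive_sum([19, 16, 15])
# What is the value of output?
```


recursive_sum([19, 16, 15])
= 19 + recursive_sum([16, 15])
= 19 + 16 + recursive_sum([15])
= 19 + 16 + 15 + recursive_sum([])
= 19 + 16 + 15 + 0
= 50


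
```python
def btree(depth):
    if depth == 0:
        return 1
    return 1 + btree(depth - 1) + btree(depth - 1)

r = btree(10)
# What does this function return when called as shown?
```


btree(10)
= 1 + btree(9) + btree(9)
= 1 + 2 * btree(9)
btree(k) = 2^(k+1) - 1
btree(0) = 1
btree(1) = 3
btree(2) = 7
btree(3) = 15
btree(4) = 31
btree(10) = 2^11 - 1 = 2047


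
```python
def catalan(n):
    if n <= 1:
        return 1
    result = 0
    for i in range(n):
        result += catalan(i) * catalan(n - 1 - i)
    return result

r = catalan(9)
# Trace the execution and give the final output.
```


catalan(9)
= sum of catalan(i) * catalan(9-1-i) for i in 0..8
First compute sub-values bottom-up:
  catalan(0) = 1, catalan(1) = 1
  catalan(2) = 1*1 + 1*1 = 2
  catalan(3) = 1*2 + 1*1 + 2*1 = 5
  catalan(4) = 1*5 + 1*2 + 2*1 + 5*1 = 14
  catalan(5) = 1*14 + 1*5 + 2*2 + 5*1 + 14*1 = 42
  catalan(6) = 1*42 + 1*14 + 2*5 + 5*2 + 14*1 + 42*1 = 132
  catalan(7) = 1*132 + 1*42 + 2*14 + 5*5 + 14*2 + 42*1 + 132*1 = 429
  catalan(8) = 1*429 + 1*132 + 2*42 + 5*14 + 14*5 + 42*2 + 132*1 + 429*1 = 1430
Now catalan(9):
  catalan(0)*catalan(8) = 1*1430 = 1430
  catalan(1)*catalan(7) = 1*429 = 429
  catalan(2)*catalan(6) = 2*132 = 264
  catalan(3)*catalan(5) = 5*42 = 210
  catalan(4)*catalan(4) = 14*14 = 196
  catalan(5)*catalan(3) = 42*5 = 210
  catalan(6)*catalan(2) = 132*2 = 264
  catalan(7)*catalan(1) = 429*1 = 429
  catalan(8)*catalan(0) = 1430*1 = 1430
= 1430 + 429 + 264 + 210 + 196 + 210 + 264 + 429 + 1430
= 4862


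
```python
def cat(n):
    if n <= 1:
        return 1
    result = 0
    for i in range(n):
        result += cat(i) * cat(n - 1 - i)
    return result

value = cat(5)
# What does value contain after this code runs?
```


cat(5)
= sum of cat(i) * cat(5-1-i) for i in 0..4
First compute sub-values bottom-up:
  cat(0) = 1, cat(1) = 1
  cat(2) = 1*1 + 1*1 = 2
  cat(3) = 1*2 + 1*1 + 2*1 = 5
  cat(4) = 1*5 + 1*2 + 2*1 + 5*1 = 14
Now cat(5):
  cat(0)*cat(4) = 1*14 = 14
  cat(1)*cat(3) = 1*5 = 5
  cat(2)*cat(2) = 2*2 = 4
  cat(3)*cat(1) = 5*1 = 5
  cat(4)*cat(0) = 14*1 = 14
= 14 + 5 + 4 + 5 + 14
= 42


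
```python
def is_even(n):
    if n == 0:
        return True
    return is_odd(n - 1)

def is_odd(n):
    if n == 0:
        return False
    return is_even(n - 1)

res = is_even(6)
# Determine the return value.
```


is_even(6)
= is_odd(5)
= is_even(4)
= is_odd(3)
= is_even(2)
= is_odd(1)
= is_even(0)
n == 0: return True
= True


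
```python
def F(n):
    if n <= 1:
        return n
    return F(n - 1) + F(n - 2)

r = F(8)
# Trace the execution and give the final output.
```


F(8)
= F(7) + F(6)
= (F(6) + F(5)) + F(6)
Computing bottom-up: F(0)=0, F(1)=1, F(2)=1, F(3)=2, F(4)=3, F(5)=5, F(6)=8, F(7)=13, F(8)=21
= 21


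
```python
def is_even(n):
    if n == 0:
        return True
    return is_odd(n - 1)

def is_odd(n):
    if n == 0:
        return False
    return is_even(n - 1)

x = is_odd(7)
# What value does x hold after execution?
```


is_odd(7)
= is_even(6)
= is_odd(5)
= is_even(4)
= is_odd(3)
= is_even(2)
= is_odd(1)
= is_even(0)
n == 0: return True
= True


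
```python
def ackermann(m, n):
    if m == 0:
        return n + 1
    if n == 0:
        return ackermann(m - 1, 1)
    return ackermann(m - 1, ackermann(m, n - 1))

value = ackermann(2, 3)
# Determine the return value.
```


ackermann(2, 3)
= ackermann(1, ackermann(2, 2))
First compute ackermann(2, 2) = 7
= ackermann(1, 7)
= 9


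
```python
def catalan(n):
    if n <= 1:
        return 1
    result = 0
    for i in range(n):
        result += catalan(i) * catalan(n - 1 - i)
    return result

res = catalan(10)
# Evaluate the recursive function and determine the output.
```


catalan(10)
= sum of catalan(i) * catalan(10-1-i) for i in 0..9
First compute sub-values bottom-up:
  catalan(0) = 1, catalan(1) = 1
  catalan(2) = 1*1 + 1*1 = 2
  catalan(3) = 1*2 + 1*1 + 2*1 = 5
  catalan(4) = 1*5 + 1*2 + 2*1 + 5*1 = 14
  catalan(5) = 1*14 + 1*5 + 2*2 + 5*1 + 14*1 = 42
  catalan(6) = 1*42 + 1*14 + 2*5 + 5*2 + 14*1 + 42*1 = 132
  catalan(7) = 1*132 + 1*42 + 2*14 + 5*5 + 14*2 + 42*1 + 132*1 = 429
  catalan(8) = 1*429 + 1*132 + 2*42 + 5*14 + 14*5 + 42*2 + 132*1 + 429*1 = 1430
  catalan(9) = 1*1430 + 1*429 + 2*132 + 5*42 + 14*14 + 42*5 + 132*2 + 429*1 + 1430*1 = 4862
Now catalan(10):
  catalan(0)*catalan(9) = 1*4862 = 4862
  catalan(1)*catalan(8) = 1*1430 = 1430
  catalan(2)*catalan(7) = 2*429 = 858
  catalan(3)*catalan(6) = 5*132 = 660
  catalan(4)*catalan(5) = 14*42 = 588
  catalan(5)*catalan(4) = 42*14 = 588
  catalan(6)*catalan(3) = 132*5 = 660
  catalan(7)*catalan(2) = 429*2 = 858
  catalan(8)*catalan(1) = 1430*1 = 1430
  catalan(9)*catalan(0) = 4862*1 = 4862
= 4862 + 1430 + 858 + 660 + 588 + 588 + 660 + 858 + 1430 + 4862
= 16796


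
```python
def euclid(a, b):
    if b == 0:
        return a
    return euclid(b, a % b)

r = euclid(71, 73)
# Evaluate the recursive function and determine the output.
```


euclid(71, 73)
= euclid(73, 71 % 73) = euclid(73, 71)
= euclid(71, 73 % 71) = euclid(71, 2)
= euclid(2, 71 % 2) = euclid(2, 1)
= euclid(1, 2 % 1) = euclid(1, 0)
b == 0, return a = 1


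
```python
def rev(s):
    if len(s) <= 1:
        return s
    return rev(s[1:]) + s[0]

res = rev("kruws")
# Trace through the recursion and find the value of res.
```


rev("kruws")
= rev("ruws") + "k"
= rev("uws") + "r" + "k"
= rev("ws") + "u" + "r" + "k"
= rev("s") + "w" + "u" + "r" + "k"
= "s" + "w" + "u" + "r" + "k"
= "swurk"


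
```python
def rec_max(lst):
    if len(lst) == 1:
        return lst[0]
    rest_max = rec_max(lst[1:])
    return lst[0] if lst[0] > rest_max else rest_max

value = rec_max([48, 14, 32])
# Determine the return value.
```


rec_max([48, 14, 32])
= compare 48 with rec_max([14, 32])
= compare 14 with rec_max([32])
Base: rec_max([32]) = 32
compare 14 with 32: max = 32
compare 48 with 32: max = 48
= 48


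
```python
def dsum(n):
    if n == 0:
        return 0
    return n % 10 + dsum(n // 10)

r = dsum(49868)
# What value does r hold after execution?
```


dsum(49868)
= 8 + dsum(4986)
= 8 + 6 + dsum(498)
= 8 + 6 + 8 + dsum(49)
= 8 + 6 + 8 + 9 + dsum(4)
= 8 + 6 + 8 + 9 + 4 + dsum(0)
= 8 + 6 + 8 + 9 + 4 + 0
= 35


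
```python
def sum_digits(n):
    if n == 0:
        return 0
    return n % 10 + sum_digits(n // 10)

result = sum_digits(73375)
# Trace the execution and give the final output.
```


sum_digits(73375)
= 5 + sum_digits(7337)
= 5 + 7 + sum_digits(733)
= 5 + 7 + 3 + sum_digits(73)
= 5 + 7 + 3 + 3 + sum_digits(7)
= 5 + 7 + 3 + 3 + 7 + sum_digits(0)
= 5 + 7 + 3 + 3 + 7 + 0
= 25


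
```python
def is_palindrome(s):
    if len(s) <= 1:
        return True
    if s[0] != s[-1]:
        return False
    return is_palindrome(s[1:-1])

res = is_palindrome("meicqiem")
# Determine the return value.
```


is_palindrome("meicqiem")
"meicqiem": s[0]='m' == s[-1]='m' -> is_palindrome("eicqie")
"eicqie": s[0]='e' == s[-1]='e' -> is_palindrome("icqi")
"icqi": s[0]='i' == s[-1]='i' -> is_palindrome("cq")
"cq": s[0]='c' != s[-1]='q' -> False
= False


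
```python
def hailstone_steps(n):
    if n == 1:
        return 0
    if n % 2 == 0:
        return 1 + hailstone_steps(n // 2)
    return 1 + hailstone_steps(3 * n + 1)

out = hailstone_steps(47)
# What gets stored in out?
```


hailstone_steps(47)
47 is odd -> 3*47+1 = 142 -> hailstone_steps(142)
142 is even -> hailstone_steps(71)
71 is odd -> 3*71+1 = 214 -> hailstone_steps(214)
214 is even -> hailstone_steps(107)
107 is odd -> 3*107+1 = 322 -> hailstone_steps(322)
322 is even -> hailstone_steps(161)
161 is odd -> 3*161+1 = 484 -> hailstone_steps(484)
484 is even -> hailstone_steps(242)
242 is even -> hailstone_steps(121)
121 is odd -> 3*121+1 = 364 -> hailstone_steps(364)
364 is even -> hailstone_steps(182)
182 is even -> hailstone_steps(91)
91 is odd -> 3*91+1 = 274 -> hailstone_steps(274)
274 is even -> hailstone_steps(137)
137 is odd -> 3*137+1 = 412 -> hailstone_steps(412)
412 is even -> hailstone_steps(206)
206 is even -> hailstone_steps(103)
103 is odd -> 3*103+1 = 310 -> hailstone_steps(310)
310 is even -> hailstone_steps(155)
155 is odd -> 3*155+1 = 466 -> hailstone_steps(466)
466 is even -> hailstone_steps(233)
233 is odd -> 3*233+1 = 700 -> hailstone_steps(700)
700 is even -> hailstone_steps(350)
350 is even -> hailstone_steps(175)
175 is odd -> 3*175+1 = 526 -> hailstone_steps(526)
526 is even -> hailstone_steps(263)
263 is odd -> 3*263+1 = 790 -> hailstone_steps(790)
790 is even -> hailstone_steps(395)
395 is odd -> 3*395+1 = 1186 -> hailstone_steps(1186)
1186 is even -> hailstone_steps(593)
593 is odd -> 3*593+1 = 1780 -> hailstone_steps(1780)
1780 is even -> hailstone_steps(890)
890 is even -> hailstone_steps(445)
445 is odd -> 3*445+1 = 1336 -> hailstone_steps(1336)
1336 is even -> hailstone_steps(668)
668 is even -> hailstone_steps(334)
334 is even -> hailstone_steps(167)
167 is odd -> 3*167+1 = 502 -> hailstone_steps(502)
502 is even -> hailstone_steps(251)
251 is odd -> 3*251+1 = 754 -> hailstone_steps(754)
754 is even -> hailstone_steps(377)
377 is odd -> 3*377+1 = 1132 -> hailstone_steps(1132)
1132 is even -> hailstone_steps(566)
566 is even -> hailstone_steps(283)
283 is odd -> 3*283+1 = 850 -> hailstone_steps(850)
850 is even -> hailstone_steps(425)
425 is odd -> 3*425+1 = 1276 -> hailstone_steps(1276)
1276 is even -> hailstone_steps(638)
638 is even -> hailstone_steps(319)
319 is odd -> 3*319+1 = 958 -> hailstone_steps(958)
958 is even -> hailstone_steps(479)
479 is odd -> 3*479+1 = 1438 -> hailstone_steps(1438)
1438 is even -> hailstone_steps(719)
719 is odd -> 3*719+1 = 2158 -> hailstone_steps(2158)
2158 is even -> hailstone_steps(1079)
1079 is odd -> 3*1079+1 = 3238 -> hailstone_steps(3238)
3238 is even -> hailstone_steps(1619)
1619 is odd -> 3*1619+1 = 4858 -> hailstone_steps(4858)
4858 is even -> hailstone_steps(2429)
2429 is odd -> 3*2429+1 = 7288 -> hailstone_steps(7288)
7288 is even -> hailstone_steps(3644)
3644 is even -> hailstone_steps(1822)
1822 is even -> hailstone_steps(911)
911 is odd -> 3*911+1 = 2734 -> hailstone_steps(2734)
2734 is even -> hailstone_steps(1367)
1367 is odd -> 3*1367+1 = 4102 -> hailstone_steps(4102)
4102 is even -> hailstone_steps(2051)
2051 is odd -> 3*2051+1 = 6154 -> hailstone_steps(6154)
6154 is even -> hailstone_steps(3077)
3077 is odd -> 3*3077+1 = 9232 -> hailstone_steps(9232)
9232 is even -> hailstone_steps(4616)
4616 is even -> hailstone_steps(2308)
2308 is even -> hailstone_steps(1154)
1154 is even -> hailstone_steps(577)
577 is odd -> 3*577+1 = 1732 -> hailstone_steps(1732)
1732 is even -> hailstone_steps(866)
866 is even -> hailstone_steps(433)
433 is odd -> 3*433+1 = 1300 -> hailstone_steps(1300)
1300 is even -> hailstone_steps(650)
650 is even -> hailstone_steps(325)
325 is odd -> 3*325+1 = 976 -> hailstone_steps(976)
976 is even -> hailstone_steps(488)
488 is even -> hailstone_steps(244)
244 is even -> hailstone_steps(122)
122 is even -> hailstone_steps(61)
61 is odd -> 3*61+1 = 184 -> hailstone_steps(184)
184 is even -> hailstone_steps(92)
92 is even -> hailstone_steps(46)
46 is even -> hailstone_steps(23)
23 is odd -> 3*23+1 = 70 -> hailstone_steps(70)
70 is even -> hailstone_steps(35)
35 is odd -> 3*35+1 = 106 -> hailstone_steps(106)
106 is even -> hailstone_steps(53)
53 is odd -> 3*53+1 = 160 -> hailstone_steps(160)
160 is even -> hailstone_steps(80)
80 is even -> hailstone_steps(40)
40 is even -> hailstone_steps(20)
20 is even -> hailstone_steps(10)
10 is even -> hailstone_steps(5)
5 is odd -> 3*5+1 = 16 -> hailstone_steps(16)
16 is even -> hailstone_steps(8)
8 is even -> hailstone_steps(4)
4 is even -> hailstone_steps(2)
2 is even -> hailstone_steps(1)
Reached 1 after 104 steps
= 104


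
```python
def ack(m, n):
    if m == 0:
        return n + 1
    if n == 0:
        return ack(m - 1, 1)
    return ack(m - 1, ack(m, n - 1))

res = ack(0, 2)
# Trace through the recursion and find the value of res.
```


ack(0, 2)
m == 0: return 2 + 1 = 3
= 3


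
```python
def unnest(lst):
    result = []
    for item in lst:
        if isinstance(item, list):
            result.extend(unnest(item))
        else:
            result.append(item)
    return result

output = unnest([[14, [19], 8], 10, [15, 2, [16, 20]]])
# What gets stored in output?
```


unnest([[14, [19], 8], 10, [15, 2, [16, 20]]])
Processing each element:
  [14, [19], 8] is a list -> unnest recursively -> [14, 19, 8]
  10 is not a list -> append 10
  [15, 2, [16, 20]] is a list -> unnest recursively -> [15, 2, 16, 20]
= [14, 19, 8, 10, 15, 2, 16, 20]


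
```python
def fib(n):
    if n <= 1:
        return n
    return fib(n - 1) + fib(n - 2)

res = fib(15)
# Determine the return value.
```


fib(15)
= fib(14) + fib(13)
= (fib(13) + fib(12)) + fib(13)
Computing bottom-up: fib(0)=0, fib(1)=1, fib(2)=1, fib(3)=2, fib(4)=3, fib(5)=5, fib(6)=8, fib(7)=13, fib(8)=21, fib(9)=34, fib(10)=55, fib(11)=89, fib(12)=144, fib(13)=233, fib(14)=377, fib(15)=610
= 610


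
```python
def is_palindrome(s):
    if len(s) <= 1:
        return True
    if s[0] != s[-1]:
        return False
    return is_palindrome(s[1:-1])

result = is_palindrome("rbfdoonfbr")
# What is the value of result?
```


is_palindrome("rbfdoonfbr")
"rbfdoonfbr": s[0]='r' == s[-1]='r' -> is_palindrome("bfdoonfb")
"bfdoonfb": s[0]='b' == s[-1]='b' -> is_palindrome("fdoonf")
"fdoonf": s[0]='f' == s[-1]='f' -> is_palindrome("doon")
"doon": s[0]='d' != s[-1]='n' -> False
= False


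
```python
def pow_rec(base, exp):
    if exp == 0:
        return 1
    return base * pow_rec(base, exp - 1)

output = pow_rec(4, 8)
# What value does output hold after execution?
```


pow_rec(4, 8)
= 4 * pow_rec(4, 7)
= 4 * 4 * pow_rec(4, 6)
= 4 * 4 * 4 * pow_rec(4, 5)
= 4 * 4 * 4 * 4 * pow_rec(4, 4)
= 4 * 4 * 4 * 4 * 4 * pow_rec(4, 3)
= 4 * 4 * 4 * 4 * 4 * 4 * pow_rec(4, 2)
= 4 * 4 * 4 * 4 * 4 * 4 * 4 * pow_rec(4, 1)
= 4 * 4 * 4 * 4 * 4 * 4 * 4 * 4 * pow_rec(4, 0)
= 4 * 4 * 4 * 4 * 4 * 4 * 4 * 4 * 1
= 65536


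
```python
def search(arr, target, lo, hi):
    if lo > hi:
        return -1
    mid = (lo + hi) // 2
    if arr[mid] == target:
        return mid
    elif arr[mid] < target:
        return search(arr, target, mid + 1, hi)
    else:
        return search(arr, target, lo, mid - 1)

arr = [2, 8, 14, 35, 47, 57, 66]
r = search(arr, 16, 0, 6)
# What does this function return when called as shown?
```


search(arr, 16, 0, 6)
lo=0, hi=6, mid=3, arr[mid]=35
35 > 16, search left half
lo=0, hi=2, mid=1, arr[mid]=8
8 < 16, search right half
lo=2, hi=2, mid=2, arr[mid]=14
14 < 16, search right half
lo > hi, target not found, return -1
= -1


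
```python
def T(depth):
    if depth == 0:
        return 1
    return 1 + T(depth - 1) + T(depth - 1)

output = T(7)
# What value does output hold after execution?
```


T(7)
= 1 + T(6) + T(6)
= 1 + 2 * T(6)
T(k) = 2^(k+1) - 1
T(0) = 1
T(1) = 3
T(2) = 7
T(3) = 15
T(4) = 31
T(7) = 2^8 - 1 = 255


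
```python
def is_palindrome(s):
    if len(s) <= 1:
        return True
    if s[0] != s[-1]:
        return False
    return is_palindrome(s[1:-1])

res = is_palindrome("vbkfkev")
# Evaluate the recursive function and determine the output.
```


is_palindrome("vbkfkev")
"vbkfkev": s[0]='v' == s[-1]='v' -> is_palindrome("bkfke")
"bkfke": s[0]='b' != s[-1]='e' -> False
= False


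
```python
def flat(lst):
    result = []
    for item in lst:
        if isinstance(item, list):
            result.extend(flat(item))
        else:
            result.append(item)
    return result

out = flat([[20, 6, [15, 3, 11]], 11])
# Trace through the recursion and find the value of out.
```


flat([[20, 6, [15, 3, 11]], 11])
Processing each element:
  [20, 6, [15, 3, 11]] is a list -> flat recursively -> [20, 6, 15, 3, 11]
  11 is not a list -> append 11
= [20, 6, 15, 3, 11, 11]


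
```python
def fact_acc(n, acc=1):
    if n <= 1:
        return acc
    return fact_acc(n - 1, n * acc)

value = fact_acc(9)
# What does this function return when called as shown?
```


fact_acc(9, 1)
= fact_acc(8, 9 * 1) = fact_acc(8, 9)
= fact_acc(7, 8 * 9) = fact_acc(7, 72)
= fact_acc(6, 7 * 72) = fact_acc(6, 504)
= fact_acc(5, 6 * 504) = fact_acc(5, 3024)
= fact_acc(4, 5 * 3024) = fact_acc(4, 15120)
= fact_acc(3, 4 * 15120) = fact_acc(3, 60480)
= fact_acc(2, 3 * 60480) = fact_acc(2, 181440)
= fact_acc(1, 2 * 181440) = fact_acc(1, 362880)
n <= 1, return acc = 362880


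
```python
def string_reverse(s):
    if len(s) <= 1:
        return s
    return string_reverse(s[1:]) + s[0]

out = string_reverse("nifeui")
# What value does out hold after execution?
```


string_reverse("nifeui")
= string_reverse("ifeui") + "n"
= string_reverse("feui") + "i" + "n"
= string_reverse("eui") + "f" + "i" + "n"
= string_reverse("ui") + "e" + "f" + "i" + "n"
= string_reverse("i") + "u" + "e" + "f" + "i" + "n"
= "i" + "u" + "e" + "f" + "i" + "n"
= "iuefin"


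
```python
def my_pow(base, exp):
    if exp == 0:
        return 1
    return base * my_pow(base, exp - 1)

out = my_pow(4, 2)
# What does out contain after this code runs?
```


my_pow(4, 2)
= 4 * my_pow(4, 1)
= 4 * 4 * my_pow(4, 0)
= 4 * 4 * 1
= 16


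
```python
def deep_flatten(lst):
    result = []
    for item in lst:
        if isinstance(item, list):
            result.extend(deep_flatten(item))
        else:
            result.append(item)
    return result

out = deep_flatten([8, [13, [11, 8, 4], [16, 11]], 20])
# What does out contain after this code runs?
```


deep_flatten([8, [13, [11, 8, 4], [16, 11]], 20])
Processing each element:
  8 is not a list -> append 8
  [13, [11, 8, 4], [16, 11]] is a list -> deep_flatten recursively -> [13, 11, 8, 4, 16, 11]
  20 is not a list -> append 20
= [8, 13, 11, 8, 4, 16, 11, 20]


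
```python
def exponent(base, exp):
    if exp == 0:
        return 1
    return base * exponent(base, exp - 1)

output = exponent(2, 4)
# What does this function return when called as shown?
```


exponent(2, 4)
= 2 * exponent(2, 3)
= 2 * 2 * exponent(2, 2)
= 2 * 2 * 2 * exponent(2, 1)
= 2 * 2 * 2 * 2 * exponent(2, 0)
= 2 * 2 * 2 * 2 * 1
= 16


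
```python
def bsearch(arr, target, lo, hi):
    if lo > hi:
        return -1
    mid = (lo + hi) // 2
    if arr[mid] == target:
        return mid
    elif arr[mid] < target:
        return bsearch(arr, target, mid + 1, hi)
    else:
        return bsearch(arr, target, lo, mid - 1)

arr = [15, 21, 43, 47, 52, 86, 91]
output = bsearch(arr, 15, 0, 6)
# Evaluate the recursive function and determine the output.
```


bsearch(arr, 15, 0, 6)
lo=0, hi=6, mid=3, arr[mid]=47
47 > 15, search left half
lo=0, hi=2, mid=1, arr[mid]=21
21 > 15, search left half
lo=0, hi=0, mid=0, arr[mid]=15
arr[0] == 15, found at index 0
= 0


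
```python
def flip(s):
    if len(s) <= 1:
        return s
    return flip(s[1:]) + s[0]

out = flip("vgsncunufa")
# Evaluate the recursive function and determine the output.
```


flip("vgsncunufa")
= flip("gsncunufa") + "v"
= flip("sncunufa") + "g" + "v"
= flip("ncunufa") + "s" + "g" + "v"
= flip("cunufa") + "n" + "s" + "g" + "v"
= flip("unufa") + "c" + "n" + "s" + "g" + "v"
= flip("nufa") + "u" + "c" + "n" + "s" + "g" + "v"
= flip("ufa") + "n" + "u" + "c" + "n" + "s" + "g" + "v"
= flip("fa") + "u" + "n" + "u" + "c" + "n" + "s" + "g" + "v"
= flip("a") + "f" + "u" + "n" + "u" + "c" + "n" + "s" + "g" + "v"
= "a" + "f" + "u" + "n" + "u" + "c" + "n" + "s" + "g" + "v"
= "afunucnsgv"


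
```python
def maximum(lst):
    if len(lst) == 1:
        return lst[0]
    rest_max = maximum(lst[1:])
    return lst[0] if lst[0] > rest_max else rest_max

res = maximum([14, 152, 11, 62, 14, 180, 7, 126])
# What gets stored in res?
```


maximum([14, 152, 11, 62, 14, 180, 7, 126])
= compare 14 with maximum([152, 11, 62, 14, 180, 7, 126])
= compare 152 with maximum([11, 62, 14, 180, 7, 126])
= compare 11 with maximum([62, 14, 180, 7, 126])
= compare 62 with maximum([14, 180, 7, 126])
= compare 14 with maximum([180, 7, 126])
= compare 180 with maximum([7, 126])
= compare 7 with maximum([126])
Base: maximum([126]) = 126
compare 7 with 126: max = 126
compare 180 with 126: max = 180
compare 14 with 180: max = 180
compare 62 with 180: max = 180
compare 11 with 180: max = 180
compare 152 with 180: max = 180
compare 14 with 180: max = 180
= 180


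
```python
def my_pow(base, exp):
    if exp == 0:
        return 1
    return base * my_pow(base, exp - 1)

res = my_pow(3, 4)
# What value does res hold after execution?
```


my_pow(3, 4)
= 3 * my_pow(3, 3)
= 3 * 3 * my_pow(3, 2)
= 3 * 3 * 3 * my_pow(3, 1)
= 3 * 3 * 3 * 3 * my_pow(3, 0)
= 3 * 3 * 3 * 3 * 1
= 81


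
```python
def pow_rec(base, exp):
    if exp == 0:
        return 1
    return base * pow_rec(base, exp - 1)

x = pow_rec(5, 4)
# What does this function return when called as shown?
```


pow_rec(5, 4)
= 5 * pow_rec(5, 3)
= 5 * 5 * pow_rec(5, 2)
= 5 * 5 * 5 * pow_rec(5, 1)
= 5 * 5 * 5 * 5 * pow_rec(5, 0)
= 5 * 5 * 5 * 5 * 1
= 625


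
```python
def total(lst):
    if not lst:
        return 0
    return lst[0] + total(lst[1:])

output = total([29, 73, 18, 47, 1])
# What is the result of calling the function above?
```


total([29, 73, 18, 47, 1])
= 29 + total([73, 18, 47, 1])
= 29 + 73 + total([18, 47, 1])
= 29 + 73 + 18 + total([47, 1])
= 29 + 73 + 18 + 47 + total([1])
= 29 + 73 + 18 + 47 + 1 + total([])
= 29 + 73 + 18 + 47 + 1 + 0
= 168


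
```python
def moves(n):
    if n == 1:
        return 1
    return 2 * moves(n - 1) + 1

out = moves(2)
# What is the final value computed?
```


moves(2)
= 2 * moves(1) + 1
Now compute bottom-up:
moves(1) = 1
moves(2) = 2 * 1 + 1 = 3
= 3


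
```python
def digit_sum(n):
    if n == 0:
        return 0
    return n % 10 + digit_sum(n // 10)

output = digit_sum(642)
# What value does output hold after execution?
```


digit_sum(642)
= 2 + digit_sum(64)
= 2 + 4 + digit_sum(6)
= 2 + 4 + 6 + digit_sum(0)
= 2 + 4 + 6 + 0
= 12


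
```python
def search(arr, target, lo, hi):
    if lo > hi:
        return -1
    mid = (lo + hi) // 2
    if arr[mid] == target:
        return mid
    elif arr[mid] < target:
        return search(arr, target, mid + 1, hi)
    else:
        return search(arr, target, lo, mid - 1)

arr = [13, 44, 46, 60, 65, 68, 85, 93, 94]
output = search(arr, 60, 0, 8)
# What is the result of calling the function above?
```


search(arr, 60, 0, 8)
lo=0, hi=8, mid=4, arr[mid]=65
65 > 60, search left half
lo=0, hi=3, mid=1, arr[mid]=44
44 < 60, search right half
lo=2, hi=3, mid=2, arr[mid]=46
46 < 60, search right half
lo=3, hi=3, mid=3, arr[mid]=60
arr[3] == 60, found at index 3
= 3


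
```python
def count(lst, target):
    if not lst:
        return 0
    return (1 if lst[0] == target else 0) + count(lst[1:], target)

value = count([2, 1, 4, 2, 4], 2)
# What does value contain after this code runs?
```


count([2, 1, 4, 2, 4], 2)
lst[0]=2 == 2: 1 + count([1, 4, 2, 4], 2)
lst[0]=1 != 2: 0 + count([4, 2, 4], 2)
lst[0]=4 != 2: 0 + count([2, 4], 2)
lst[0]=2 == 2: 1 + count([4], 2)
lst[0]=4 != 2: 0 + count([], 2)
= 2


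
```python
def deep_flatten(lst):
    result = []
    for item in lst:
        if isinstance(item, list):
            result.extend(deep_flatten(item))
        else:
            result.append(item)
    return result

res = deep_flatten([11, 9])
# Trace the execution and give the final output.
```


deep_flatten([11, 9])
Processing each element:
  11 is not a list -> append 11
  9 is not a list -> append 9
= [11, 9]


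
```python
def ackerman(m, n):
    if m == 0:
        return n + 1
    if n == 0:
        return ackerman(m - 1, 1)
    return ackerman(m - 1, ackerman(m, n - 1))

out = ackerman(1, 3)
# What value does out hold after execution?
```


ackerman(1, 3)
= ackerman(0, ackerman(1, 2))
First compute ackerman(1, 2) = 4
= ackerman(0, 4)
= 5


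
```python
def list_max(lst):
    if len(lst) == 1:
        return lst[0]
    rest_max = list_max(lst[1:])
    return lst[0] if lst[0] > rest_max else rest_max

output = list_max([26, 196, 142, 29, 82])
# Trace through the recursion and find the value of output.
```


list_max([26, 196, 142, 29, 82])
= compare 26 with list_max([196, 142, 29, 82])
= compare 196 with list_max([142, 29, 82])
= compare 142 with list_max([29, 82])
= compare 29 with list_max([82])
Base: list_max([82]) = 82
compare 29 with 82: max = 82
compare 142 with 82: max = 142
compare 196 with 142: max = 196
compare 26 with 196: max = 196
= 196


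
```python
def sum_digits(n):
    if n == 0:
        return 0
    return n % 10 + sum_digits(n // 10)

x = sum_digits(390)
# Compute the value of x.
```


sum_digits(390)
= 0 + sum_digits(39)
= 0 + 9 + sum_digits(3)
= 0 + 9 + 3 + sum_digits(0)
= 0 + 9 + 3 + 0
= 12


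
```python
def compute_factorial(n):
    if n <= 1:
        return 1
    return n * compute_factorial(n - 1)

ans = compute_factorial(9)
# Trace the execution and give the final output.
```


compute_factorial(9)
= 9 * compute_factorial(8)
= 9 * 8 * compute_factorial(7)
= 9 * 8 * 7 * compute_factorial(6)
= 9 * 8 * 7 * 6 * compute_factorial(5)
= 9 * 8 * 7 * 6 * 5 * compute_factorial(4)
= 9 * 8 * 7 * 6 * 5 * 4 * compute_factorial(3)
= 9 * 8 * 7 * 6 * 5 * 4 * 3 * compute_factorial(2)
= 9 * 8 * 7 * 6 * 5 * 4 * 3 * 2 * compute_factorial(1)
= 9 * 8 * 7 * 6 * 5 * 4 * 3 * 2 * 1
= 362880


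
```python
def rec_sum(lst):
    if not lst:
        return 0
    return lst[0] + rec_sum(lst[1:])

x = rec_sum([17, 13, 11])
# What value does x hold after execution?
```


rec_sum([17, 13, 11])
= 17 + rec_sum([13, 11])
= 17 + 13 + rec_sum([11])
= 17 + 13 + 11 + rec_sum([])
= 17 + 13 + 11 + 0
= 41


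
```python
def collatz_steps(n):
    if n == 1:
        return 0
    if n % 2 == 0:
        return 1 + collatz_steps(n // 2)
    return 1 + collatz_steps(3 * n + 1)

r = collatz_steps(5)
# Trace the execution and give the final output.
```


collatz_steps(5)
5 is odd -> 3*5+1 = 16 -> collatz_steps(16)
16 is even -> collatz_steps(8)
8 is even -> collatz_steps(4)
4 is even -> collatz_steps(2)
2 is even -> collatz_steps(1)
Reached 1 after 5 steps
= 5


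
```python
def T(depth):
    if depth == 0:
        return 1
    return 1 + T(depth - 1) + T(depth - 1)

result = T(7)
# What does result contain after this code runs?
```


T(7)
= 1 + T(6) + T(6)
= 1 + 2 * T(6)
T(k) = 2^(k+1) - 1
T(0) = 1
T(1) = 3
T(2) = 7
T(3) = 15
T(4) = 31
T(7) = 2^8 - 1 = 255


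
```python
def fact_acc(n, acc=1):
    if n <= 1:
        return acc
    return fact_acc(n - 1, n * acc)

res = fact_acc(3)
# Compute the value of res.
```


fact_acc(3, 1)
= fact_acc(2, 3 * 1) = fact_acc(2, 3)
= fact_acc(1, 2 * 3) = fact_acc(1, 6)
n <= 1, return acc = 6


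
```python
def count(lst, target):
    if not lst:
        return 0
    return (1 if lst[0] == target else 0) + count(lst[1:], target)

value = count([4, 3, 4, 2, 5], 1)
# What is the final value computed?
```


count([4, 3, 4, 2, 5], 1)
lst[0]=4 != 1: 0 + count([3, 4, 2, 5], 1)
lst[0]=3 != 1: 0 + count([4, 2, 5], 1)
lst[0]=4 != 1: 0 + count([2, 5], 1)
lst[0]=2 != 1: 0 + count([5], 1)
lst[0]=5 != 1: 0 + count([], 1)
= 0
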